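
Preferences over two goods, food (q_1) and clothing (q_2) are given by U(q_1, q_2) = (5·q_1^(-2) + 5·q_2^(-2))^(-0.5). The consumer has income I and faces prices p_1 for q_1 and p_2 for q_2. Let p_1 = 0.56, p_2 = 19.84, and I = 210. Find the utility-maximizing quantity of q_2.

q_2* = 9.6867

MRS = MU_q_1/MU_q_2 = (q_2/q_1)^(3). Set equal to p_1/p_2.
Solve for the ratio: q_2/q_1 = [p_1/p_2]^(1/3).
Substitute q_2 = (q_2/q_1)·q_1 into the budget: q_1* = I/(p_1 + p_2·(q_2/q_1)).
Numerically q_2/q_1 = 0.304473, so q_1* = 210/(0.56 + 19.84·0.304473) = 31.8146 and q_2* = 0.304473·31.8146 = 9.6867.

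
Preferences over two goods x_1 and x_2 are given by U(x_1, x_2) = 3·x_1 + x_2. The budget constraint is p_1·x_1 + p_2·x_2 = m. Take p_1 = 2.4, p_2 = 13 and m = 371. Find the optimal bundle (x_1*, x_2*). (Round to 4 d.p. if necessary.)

Perfect substitutes: compare marginal utility per dollar. 3/p_1 vs 1/p_2 → 1.25 vs 0.0769.
x_1 gives more utility per dollar, so spend all income on x_1: x_1* = m/p_1, x_2* = 0.
Numerically: x_1* = 154.5833, x_2* = 0.

x_1* = 154.5833, x_2* = 0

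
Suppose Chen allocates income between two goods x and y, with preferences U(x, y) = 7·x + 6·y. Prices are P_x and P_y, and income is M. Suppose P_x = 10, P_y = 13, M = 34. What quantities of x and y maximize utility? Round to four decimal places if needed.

x* = 3.4, y* = 0

Perfect substitutes: compare marginal utility per dollar. 7/P_x vs 6/P_y → 0.7 vs 0.4615.
x gives more utility per dollar, so spend all income on x: x* = M/P_x, y* = 0.
Numerically: x* = 3.4, y* = 0.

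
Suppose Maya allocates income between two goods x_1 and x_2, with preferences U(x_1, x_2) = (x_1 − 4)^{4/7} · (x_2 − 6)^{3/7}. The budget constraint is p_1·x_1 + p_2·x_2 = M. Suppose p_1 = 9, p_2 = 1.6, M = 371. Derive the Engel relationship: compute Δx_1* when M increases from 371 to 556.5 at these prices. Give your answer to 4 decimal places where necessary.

Δx_1* = 11.7778

Let x_1' = x_1−4, x_2' = x_2−6. MRS = (4/3)·x_2'/x_1' = p_1/p_2.
After buying the subsistence bundle (4, 6), a share 4/7 of the remaining income goes to x_1: x_1* = 4 + 4/7·(M − 4p_1 − 6p_2)/p_1.
Discretionary income = 371 − 4·9 − 6·1.6 = 325.4; x_1* = 4 + 4/7·325.4/9 = 24.6603.
At M' = 556.5: x_1* = 36.4381. Change: 36.4381 − 24.6603 = 11.7778.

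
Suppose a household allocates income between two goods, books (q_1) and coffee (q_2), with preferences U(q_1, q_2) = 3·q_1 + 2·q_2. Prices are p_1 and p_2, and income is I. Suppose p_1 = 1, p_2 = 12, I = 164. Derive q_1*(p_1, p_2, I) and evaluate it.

q_1* = 164

Linear utility — the consumer picks whichever good has higher MU/price: 3/1 = 3 vs 2/12 = 0.1667.
q_1 gives more utility per dollar, so spend all income on q_1: q_1* = I/p_1, q_2* = 0.
Numerically: q_1* = 164, q_2* = 0.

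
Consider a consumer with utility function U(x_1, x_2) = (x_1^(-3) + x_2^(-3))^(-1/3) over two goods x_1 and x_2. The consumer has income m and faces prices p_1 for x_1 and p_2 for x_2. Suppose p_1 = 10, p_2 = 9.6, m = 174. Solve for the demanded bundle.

MU_x_1 ∝ x_1^(-4), MU_x_2 ∝ x_2^(-4), so MRS = (x_2/x_1)^(4) = p_1/p_2.
Hence x_2/x_1 = (p_1/p_2)^(1/(4)), i.e. raised to the 0.25 power.
Substitute x_2 = (x_2/x_1)·x_1 into the budget: x_1* = m/(p_1 + p_2·(x_2/x_1)).
Numerically x_2/x_1 = 1.010258, so x_1* = 174/(10 + 9.6·1.010258) = 8.8332 and x_2* = 1.010258·8.8332 = 8.9238.

x_1* = 8.8332, x_2* = 8.9238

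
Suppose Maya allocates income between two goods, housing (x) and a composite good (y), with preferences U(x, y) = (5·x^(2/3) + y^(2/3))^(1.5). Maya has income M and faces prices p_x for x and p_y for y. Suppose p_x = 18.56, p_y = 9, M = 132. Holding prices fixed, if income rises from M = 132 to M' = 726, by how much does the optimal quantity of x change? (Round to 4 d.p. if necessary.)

Δx* = 30.9513

Substitute y = (y/x)·x into the budget: x* = M/(p_x + p_y·(y/x)).
Numerically y/x = 0.070161, so x* = 132/(18.56 + 9·0.070161) = 6.8781.
At M' = 726: x* = 37.8293. Change: 37.8293 − 6.8781 = 30.9513.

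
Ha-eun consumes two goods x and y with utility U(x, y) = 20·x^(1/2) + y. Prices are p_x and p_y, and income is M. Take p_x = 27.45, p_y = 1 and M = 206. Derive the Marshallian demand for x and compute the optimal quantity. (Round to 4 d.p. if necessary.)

MU_x = 10/√x, MU_y = 1. Tangency: 10/√x = p_x/p_y.
Solve: √x = 10·p_y/p_x, so x*(p_x,p_y) = (10·p_y/p_x)², and y* = (M − p_x·x*)/p_y.
Plugging in: x* = (10·1/27.45)² = 0.1327.

x* = 0.1327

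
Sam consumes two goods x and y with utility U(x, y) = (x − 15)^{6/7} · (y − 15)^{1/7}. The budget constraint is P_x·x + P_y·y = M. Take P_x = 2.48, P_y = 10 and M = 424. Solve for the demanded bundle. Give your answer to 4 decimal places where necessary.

Substituting into the budget: x* = 15 + 6/7·(M − 15·P_x − 15·P_y)/P_x, and y* = 15 + 1/7·(…)/P_y.
Discretionary income = 424 − 15·2.48 − 15·10 = 236.8; x* = 15 + 6/7·236.8/2.48 = 96.8433; y* = 15 + 1/7·236.8/10 = 18.3829.

x* = 96.8433, y* = 18.3829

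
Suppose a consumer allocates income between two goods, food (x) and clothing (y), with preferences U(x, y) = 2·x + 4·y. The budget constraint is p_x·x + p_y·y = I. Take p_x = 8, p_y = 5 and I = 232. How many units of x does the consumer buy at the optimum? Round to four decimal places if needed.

x* = 0

Numerically: x* = 0, y* = 46.4.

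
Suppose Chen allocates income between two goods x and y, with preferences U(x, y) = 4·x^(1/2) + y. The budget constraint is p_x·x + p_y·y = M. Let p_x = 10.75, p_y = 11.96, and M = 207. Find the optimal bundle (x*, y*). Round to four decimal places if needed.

x* = 4.9511, y* = 12.8575

Thus x* = (2·p_y/p_x)² — independent of M — with the rest of income spent on y.
Plugging in: x* = (2·11.96/10.75)² = 4.9511, y* = 12.8575.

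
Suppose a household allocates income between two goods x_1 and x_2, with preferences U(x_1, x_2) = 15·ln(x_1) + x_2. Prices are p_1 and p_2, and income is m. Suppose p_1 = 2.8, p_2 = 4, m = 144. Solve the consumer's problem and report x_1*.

Set MRS = p_1/p_2: (15/x_1)/1 = p_1/p_2.
So x_1*(p_1,p_2) = 15·p_2/p_1, independent of income; and x_2* = (m − 15·p_2)/p_2.
At the given prices: x_1* = 15·4/2.8 = 21.4286.

x_1* = 21.4286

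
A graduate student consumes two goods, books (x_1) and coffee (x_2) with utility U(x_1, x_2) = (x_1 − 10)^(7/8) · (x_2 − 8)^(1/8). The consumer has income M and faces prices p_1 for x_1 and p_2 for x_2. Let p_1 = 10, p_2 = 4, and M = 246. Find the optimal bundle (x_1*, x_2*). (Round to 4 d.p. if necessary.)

MRS = 7·(x_2−8)/(x_1−10). Tangency with p_1/p_2 gives x_2−8 = (1/7)·(p_1/p_2)·(x_1−10).
Substituting into the budget: x_1* = 10 + 0.875·(M − 10·p_1 − 8·p_2)/p_1, and x_2* = 8 + 0.125·(…)/p_2.
Discretionary income = 246 − 10·10 − 8·4 = 114; x_1* = 10 + 0.875·114/10 = 19.975; x_2* = 8 + 0.125·114/4 = 11.5625.

x_1* = 19.975, x_2* = 11.5625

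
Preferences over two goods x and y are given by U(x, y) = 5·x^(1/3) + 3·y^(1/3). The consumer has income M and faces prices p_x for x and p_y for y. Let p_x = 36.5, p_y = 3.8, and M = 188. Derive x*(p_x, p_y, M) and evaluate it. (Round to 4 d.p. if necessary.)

x* = 2.1106

MU_x ∝ 5·x^(-2/3), MU_y ∝ 3·y^(-2/3), so MRS = (5/3)·(y/x)^(2/3) = p_x/p_y.
Hence y/x = ((3/5)·p_x/p_y)^(1/(2/3)), i.e. raised to the 1.5 power.
With the ratio pinned down, the budget gives x* = M/(p_x + p_y·(y/x)) and y* = (y/x)·x*.
Numerically y/x = 13.83537, so x* = 188/(36.5 + 3.8·13.83537) = 2.1106.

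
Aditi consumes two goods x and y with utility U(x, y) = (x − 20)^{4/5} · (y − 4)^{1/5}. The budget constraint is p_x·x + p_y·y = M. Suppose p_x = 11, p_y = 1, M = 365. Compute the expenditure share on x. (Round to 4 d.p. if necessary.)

share on x = 0.9118

After buying the subsistence bundle (20, 4), a share 0.8 of the remaining income goes to x: x* = 20 + 0.8·(M − 20p_x − 4p_y)/p_x.
Discretionary income = 365 − 20·11 − 4·1 = 141; x* = 20 + 0.8·141/11 = 30.2545; y* = 4 + 0.2·141/1 = 32.2.
Expenditure on x: 11·30.2545 = 332.8; share = 0.9118.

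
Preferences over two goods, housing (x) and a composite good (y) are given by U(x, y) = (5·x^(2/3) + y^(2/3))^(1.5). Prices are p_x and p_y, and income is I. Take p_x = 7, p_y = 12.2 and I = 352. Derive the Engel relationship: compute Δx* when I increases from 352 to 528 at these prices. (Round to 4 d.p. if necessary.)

MRS = MU_x/MU_y = 5·(y/x)^(1/3). Set equal to p_x/p_y.
Hence y/x = ((1/5)·p_x/p_y)^(1/(1/3)), i.e. raised to the 3 power.
Substitute y = (y/x)·x into the budget: x* = I/(p_x + p_y·(y/x)).
Numerically y/x = 0.001511, so x* = 352/(7 + 12.2·0.001511) = 50.1536.
At I' = 528: x* = 75.2304. Change: 75.2304 − 50.1536 = 25.0768.

Δx* = 25.0768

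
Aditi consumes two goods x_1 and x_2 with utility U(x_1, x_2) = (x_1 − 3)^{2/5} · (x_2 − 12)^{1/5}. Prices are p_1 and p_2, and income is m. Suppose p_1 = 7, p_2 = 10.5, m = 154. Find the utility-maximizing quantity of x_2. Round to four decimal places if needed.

x_2* = 12.2222

After buying the subsistence bundle (3, 12), a share 2/3 of the remaining income goes to x_1: x_1* = 3 + 2/3·(m − 3p_1 − 12p_2)/p_1.
Discretionary income = 154 − 3·7 − 12·10.5 = 7; x_2* = 12 + 1/3·7/10.5 = 12.2222.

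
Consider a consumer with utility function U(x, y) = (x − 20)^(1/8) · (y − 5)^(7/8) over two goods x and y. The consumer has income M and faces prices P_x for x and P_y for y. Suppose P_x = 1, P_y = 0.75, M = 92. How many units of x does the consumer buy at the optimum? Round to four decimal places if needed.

x* = 28.5312

Let x' = x−20, y' = y−5. MRS = (1/7)·y'/x' = P_x/P_y.
Substituting into the budget: x* = 20 + 0.125·(M − 20·P_x − 5·P_y)/P_x, and y* = 5 + 0.875·(…)/P_y.
Discretionary income = 92 − 20·1 − 5·0.75 = 68.25; x* = 20 + 0.125·68.25/1 = 28.5312.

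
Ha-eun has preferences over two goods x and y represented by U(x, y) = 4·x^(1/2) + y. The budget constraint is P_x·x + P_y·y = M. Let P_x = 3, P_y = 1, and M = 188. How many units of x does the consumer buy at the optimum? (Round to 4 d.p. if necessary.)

Solve: √x = 2·P_y/P_x, so x*(P_x,P_y) = (2·P_y/P_x)², and y* = (M − P_x·x*)/P_y.
Plugging in: x* = (2·1/3)² = 0.4444.

x* = 0.4444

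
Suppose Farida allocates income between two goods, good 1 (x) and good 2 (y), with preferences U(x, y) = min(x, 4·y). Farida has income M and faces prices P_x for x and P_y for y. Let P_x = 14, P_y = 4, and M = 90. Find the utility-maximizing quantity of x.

x* = 6

Demand: x*(P_x,P_y,M) = 4·M/(4·P_x + P_y), y* = M/(4·P_x + P_y).
Here 4·14 + 4 = 60, giving x* = 6.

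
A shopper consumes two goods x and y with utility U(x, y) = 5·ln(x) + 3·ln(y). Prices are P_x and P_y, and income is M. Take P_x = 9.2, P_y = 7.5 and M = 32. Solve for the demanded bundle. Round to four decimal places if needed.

x* = 2.1739, y* = 1.6

At P_x=9.2, P_y=7.5, M=32: x* = 0.625·32/9.2 = 2.1739, y* = 1.6.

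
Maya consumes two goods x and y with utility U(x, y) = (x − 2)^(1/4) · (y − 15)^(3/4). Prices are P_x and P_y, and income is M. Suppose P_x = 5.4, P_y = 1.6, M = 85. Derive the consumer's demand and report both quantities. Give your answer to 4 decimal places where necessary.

This is Cobb-Douglas in (x−2, y−15): tangency gives 0.25·P_y·(y−15) = 0.75·P_x·(x−2).
After buying the subsistence bundle (2, 15), a share 0.25 of the remaining income goes to x: x* = 2 + 0.25·(M − 2P_x − 15P_y)/P_x.
Discretionary income = 85 − 2·5.4 − 15·1.6 = 50.2; x* = 2 + 0.25·50.2/5.4 = 4.3241; y* = 15 + 0.75·50.2/1.6 = 38.5312.

x* = 4.3241, y* = 38.5312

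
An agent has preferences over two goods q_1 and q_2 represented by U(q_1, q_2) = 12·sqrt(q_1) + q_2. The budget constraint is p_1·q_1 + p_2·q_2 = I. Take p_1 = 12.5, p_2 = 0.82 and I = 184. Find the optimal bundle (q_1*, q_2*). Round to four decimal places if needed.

Utility is quasi-linear in q_2; the FOC for q_1 is 6/√q_1 = p_1/p_2.
Solve: √q_1 = 6·p_2/p_1, so q_1*(p_1,p_2) = (6·p_2/p_1)², and q_2* = (I − p_1·q_1*)/p_2.
Plugging in: q_1* = (6·0.82/12.5)² = 0.1549, q_2* = 222.0286.

q_1* = 0.1549, q_2* = 222.0286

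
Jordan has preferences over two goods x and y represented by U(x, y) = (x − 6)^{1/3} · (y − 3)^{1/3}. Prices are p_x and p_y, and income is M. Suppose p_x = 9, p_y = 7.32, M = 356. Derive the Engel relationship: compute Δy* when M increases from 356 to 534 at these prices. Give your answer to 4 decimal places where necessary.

Δy* = 12.1585

Let x' = x−6, y' = y−3. MRS = y'/x' = p_x/p_y.
After buying the subsistence bundle (6, 3), a share 0.5 of the remaining income goes to x: x* = 6 + 0.5·(M − 6p_x − 3p_y)/p_x.
Discretionary income = 356 − 6·9 − 3·7.32 = 280.04; y* = 3 + 0.5·280.04/7.32 = 22.1284.
At M' = 534: y* = 34.2869. Change: 34.2869 − 22.1284 = 12.1585.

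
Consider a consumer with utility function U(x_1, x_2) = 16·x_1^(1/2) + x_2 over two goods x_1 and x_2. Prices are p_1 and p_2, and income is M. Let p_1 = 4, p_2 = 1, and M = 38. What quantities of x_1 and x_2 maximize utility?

x_1* = 4, x_2* = 22

Utility is quasi-linear in x_2; the FOC for x_1 is 8/√x_1 = p_1/p_2.
Thus x_1* = (8·p_2/p_1)² — independent of M — with the rest of income spent on x_2.
Plugging in: x_1* = (8·1/4)² = 4, x_2* = 22.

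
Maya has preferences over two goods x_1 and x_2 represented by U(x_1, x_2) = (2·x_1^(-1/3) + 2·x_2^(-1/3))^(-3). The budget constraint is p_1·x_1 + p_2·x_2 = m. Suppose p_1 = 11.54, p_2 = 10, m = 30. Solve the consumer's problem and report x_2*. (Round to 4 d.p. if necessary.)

x_2* = 1.4731

From the CES first-order condition, (x_2/x_1)^(4/3) = p_1/p_2.
Hence x_2/x_1 = (p_1/p_2)^(1/(4/3)), i.e. raised to the 0.75 power.
With the ratio pinned down, the budget gives x_1* = m/(p_1 + p_2·(x_2/x_1)) and x_2* = (x_2/x_1)·x_1*.
Numerically x_2/x_1 = 1.113408, so x_1* = 30/(11.54 + 10·1.113408) = 1.3231 and x_2* = 1.113408·1.3231 = 1.4731.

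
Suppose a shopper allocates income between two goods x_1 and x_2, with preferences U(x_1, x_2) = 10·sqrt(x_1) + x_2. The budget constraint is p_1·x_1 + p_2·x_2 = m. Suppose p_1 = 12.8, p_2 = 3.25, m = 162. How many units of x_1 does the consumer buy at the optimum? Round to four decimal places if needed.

MU_x_1 = 5/√x_1, MU_x_2 = 1. Tangency: 5/√x_1 = p_1/p_2.
Thus x_1* = (5·p_2/p_1)² — independent of m — with the rest of income spent on x_2.
Plugging in: x_1* = (5·3.25/12.8)² = 1.6117.

x_1* = 1.6117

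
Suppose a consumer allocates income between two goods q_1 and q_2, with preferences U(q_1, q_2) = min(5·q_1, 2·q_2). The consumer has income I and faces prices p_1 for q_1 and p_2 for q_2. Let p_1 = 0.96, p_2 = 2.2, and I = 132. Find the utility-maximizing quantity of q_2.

q_2* = 51.0836

With perfect complements, no substitution: consume in ratio q_1:q_2 = 2:5.
Budget: p_1·q_1 + p_2·(5/2)·q_1 = I, so (2·p_1 + 5·p_2)·q_1 = 2·I.
Demand: q_1*(p_1,p_2,I) = 2·I/(2·p_1 + 5·p_2), q_2* = 5·I/(2·p_1 + 5·p_2).
Here 2·0.96 + 5·2.2 = 12.92, giving q_2* = 51.0836.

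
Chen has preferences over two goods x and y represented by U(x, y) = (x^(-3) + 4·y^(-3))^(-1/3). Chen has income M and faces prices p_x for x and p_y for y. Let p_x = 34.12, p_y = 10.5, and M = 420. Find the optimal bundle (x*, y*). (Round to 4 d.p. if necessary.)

Numerically y/x = 1.898759, so x* = 420/(34.12 + 10.5·1.898759) = 7.7696 and y* = 1.898759·7.7696 = 14.7526.

x* = 7.7696, y* = 14.7526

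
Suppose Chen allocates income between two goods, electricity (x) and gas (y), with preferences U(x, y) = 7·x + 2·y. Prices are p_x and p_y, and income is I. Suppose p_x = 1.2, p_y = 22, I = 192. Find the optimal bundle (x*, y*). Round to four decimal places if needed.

x* = 160, y* = 0

x gives more utility per dollar, so spend all income on x: x* = I/p_x, y* = 0.
Numerically: x* = 160, y* = 0.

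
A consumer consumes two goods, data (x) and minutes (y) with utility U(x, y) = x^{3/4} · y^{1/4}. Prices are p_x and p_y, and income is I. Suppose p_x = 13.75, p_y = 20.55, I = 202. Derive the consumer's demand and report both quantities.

x* = 11.0182, y* = 2.4574

Demand: x*(p_x,p_y,I) = 0.75·I/p_x and y* = 0.25·I/p_y.
At p_x=13.75, p_y=20.55, I=202: x* = 0.75·202/13.75 = 11.0182, y* = 2.4574.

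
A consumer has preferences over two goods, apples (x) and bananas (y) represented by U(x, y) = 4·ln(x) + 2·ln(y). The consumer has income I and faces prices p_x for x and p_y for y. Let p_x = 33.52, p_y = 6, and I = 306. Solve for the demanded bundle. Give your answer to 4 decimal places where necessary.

x* = 6.0859, y* = 17

Tangency: MRS = 2·y/x = p_x/p_y.
Rearranging, p_y·y = (1/2)·p_x·x. Substituting into the budget gives p_x·x·(1 + (1/2)) = I.
Demand: x*(p_x,p_y,I) = 2/3·I/p_x and y* = 1/3·I/p_y.
At p_x=33.52, p_y=6, I=306: x* = 2/3·306/33.52 = 6.0859, y* = 17.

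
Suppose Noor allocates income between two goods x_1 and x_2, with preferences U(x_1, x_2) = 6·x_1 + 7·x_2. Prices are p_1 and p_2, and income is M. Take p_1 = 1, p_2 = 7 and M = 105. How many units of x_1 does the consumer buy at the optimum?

x_1* = 105

Linear utility — the consumer picks whichever good has higher MU/price: 6/1 = 6 vs 7/7 = 1.
x_1 gives more utility per dollar, so spend all income on x_1: x_1* = M/p_1, x_2* = 0.
Numerically: x_1* = 105, x_2* = 0.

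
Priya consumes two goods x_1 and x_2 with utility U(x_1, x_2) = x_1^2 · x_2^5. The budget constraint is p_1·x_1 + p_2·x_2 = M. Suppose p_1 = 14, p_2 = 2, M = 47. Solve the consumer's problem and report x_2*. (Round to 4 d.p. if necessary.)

Tangency: MRS = (2/5)·x_2/x_1 = p_1/p_2.
So 2·p_2·x_2 = 5·p_1·x_1; combined with the budget, a share 2/7 of income goes to x_1.
Demand: x_1*(p_1,p_2,M) = 2/7·M/p_1 and x_2* = 5/7·M/p_2.
At p_1=14, p_2=2, M=47: x_2* = 5/7·47/2 = 16.7857.

x_2* = 16.7857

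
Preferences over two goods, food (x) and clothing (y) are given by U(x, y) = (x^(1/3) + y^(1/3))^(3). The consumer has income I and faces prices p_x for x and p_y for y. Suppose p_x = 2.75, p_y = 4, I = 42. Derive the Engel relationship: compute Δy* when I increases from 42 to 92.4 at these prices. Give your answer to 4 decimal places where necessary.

Δy* = 5.7116

With the ratio pinned down, the budget gives x* = I/(p_x + p_y·(y/x)) and y* = (y/x)·x*.
Numerically y/x = 0.570045, so x* = 42/(2.75 + 4·0.570045) = 8.3496 and y* = 0.570045·8.3496 = 4.7596.
At I' = 92.4: y* = 10.4712. Change: 10.4712 − 4.7596 = 5.7116.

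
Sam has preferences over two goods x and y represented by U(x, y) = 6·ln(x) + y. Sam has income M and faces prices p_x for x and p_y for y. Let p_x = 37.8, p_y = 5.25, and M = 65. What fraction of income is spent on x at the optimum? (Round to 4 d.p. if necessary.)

So x*(p_x,p_y) = 6·p_y/p_x, independent of income; and y* = (M − 6·p_y)/p_y.
At the given prices: x* = 6·5.25/37.8 = 0.8333, and y* = 6.381.
Expenditure on x: 37.8·0.8333 = 31.5; share = 0.4846.

share on x = 0.4846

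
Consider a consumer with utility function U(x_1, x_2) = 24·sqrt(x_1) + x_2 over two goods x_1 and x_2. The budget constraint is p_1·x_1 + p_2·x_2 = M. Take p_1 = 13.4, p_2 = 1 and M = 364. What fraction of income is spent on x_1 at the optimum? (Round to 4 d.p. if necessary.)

share on x_1 = 0.0295

Set MRS = p_1/p_2: 12·x_1^(−1/2) = p_1/p_2.
Solve: √x_1 = 12·p_2/p_1, so x_1*(p_1,p_2) = (12·p_2/p_1)², and x_2* = (M − p_1·x_1*)/p_2.
Plugging in: x_1* = (12·1/13.4)² = 0.802, x_2* = 353.2537.
Expenditure on x_1: 13.4·0.802 = 10.7463; share = 0.0295.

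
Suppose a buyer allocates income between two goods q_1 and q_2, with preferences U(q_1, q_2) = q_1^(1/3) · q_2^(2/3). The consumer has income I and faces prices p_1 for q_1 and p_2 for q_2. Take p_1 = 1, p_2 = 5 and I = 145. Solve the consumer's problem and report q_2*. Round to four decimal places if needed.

q_2* = 19.3333

MU_q_1/MU_q_2 = (1/3·q_2)/(2/3·q_1); tangency sets this equal to p_1/p_2.
Rearranging, p_2·q_2 = 2·p_1·q_1. Substituting into the budget gives p_1·q_1·(1 + 2) = I.
Demand: q_1*(p_1,p_2,I) = 1/3·I/p_1 and q_2* = 2/3·I/p_2.
At p_1=1, p_2=5, I=145: q_2* = 2/3·145/5 = 19.3333.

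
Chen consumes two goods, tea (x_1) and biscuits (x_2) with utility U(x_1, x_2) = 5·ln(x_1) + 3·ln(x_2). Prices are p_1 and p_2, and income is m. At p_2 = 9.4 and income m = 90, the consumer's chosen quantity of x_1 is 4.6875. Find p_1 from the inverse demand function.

p_1 = 12

Tangency: MRS = (5/3)·x_2/x_1 = p_1/p_2.
Rearranging, p_2·x_2 = (3/5)·p_1·x_1. Substituting into the budget gives p_1·x_1·(1 + (3/5)) = m.
Demand: x_1*(p_1,p_2,m) = 0.625·m/p_1 and x_2* = 0.375·m/p_2.
Set x_1* = 4.6875 in the demand function and solve for p_1: p_1 = 12.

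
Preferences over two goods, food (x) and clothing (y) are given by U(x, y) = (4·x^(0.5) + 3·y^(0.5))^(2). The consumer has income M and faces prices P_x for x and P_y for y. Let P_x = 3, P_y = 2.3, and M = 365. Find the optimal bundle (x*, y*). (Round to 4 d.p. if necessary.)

MU_x ∝ 4·x^(-0.5), MU_y ∝ 3·y^(-0.5), so MRS = (4/3)·(y/x)^(0.5) = P_x/P_y.
Hence y/x = ((3/4)·P_x/P_y)^(1/(0.5)), i.e. raised to the 2 power.
With the ratio pinned down, the budget gives x* = M/(P_x + P_y·(y/x)) and y* = (y/x)·x*.
Numerically y/x = 0.956994, so x* = 365/(3 + 2.3·0.956994) = 70.1776 and y* = 0.956994·70.1776 = 67.1596.

x* = 70.1776, y* = 67.1596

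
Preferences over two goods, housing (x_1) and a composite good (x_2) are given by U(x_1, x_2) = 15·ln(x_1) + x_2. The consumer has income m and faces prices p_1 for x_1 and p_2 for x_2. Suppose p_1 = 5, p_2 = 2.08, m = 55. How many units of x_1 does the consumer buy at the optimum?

x_1* = 6.24

MU_x_1 = 15/x_1, MU_x_2 = 1. Tangency: 15/x_1 = p_1/p_2.
So x_1*(p_1,p_2) = 15·p_2/p_1, independent of income; and x_2* = (m − 15·p_2)/p_2.
At the given prices: x_1* = 15·2.08/5 = 6.24.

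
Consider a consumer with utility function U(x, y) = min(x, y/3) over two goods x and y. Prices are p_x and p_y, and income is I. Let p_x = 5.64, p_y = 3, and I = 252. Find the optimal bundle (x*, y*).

x* = 17.2131, y* = 51.6393

Leontief preferences: the optimum is at the kink where x/1 = y/3, i.e. y = 3·x.
Budget: p_x·x + p_y·3·x = I, so (p_x + 3·p_y)·x = I.
Demand: x*(p_x,p_y,I) = I/(p_x + 3·p_y), y* = 3·I/(p_x + 3·p_y).
Here 5.64 + 3·3 = 14.64, giving x* = 17.2131 and y* = 51.6393.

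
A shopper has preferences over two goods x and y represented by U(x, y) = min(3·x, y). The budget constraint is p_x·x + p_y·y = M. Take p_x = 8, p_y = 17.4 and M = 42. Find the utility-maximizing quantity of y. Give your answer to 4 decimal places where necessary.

With perfect complements, no substitution: consume in ratio x:y = 1:3.
Budget: p_x·x + p_y·3·x = M, so (p_x + 3·p_y)·x = M.
Demand: x*(p_x,p_y,M) = M/(p_x + 3·p_y), y* = 3·M/(p_x + 3·p_y).
Here 8 + 3·17.4 = 60.2, giving y* = 2.093.

y* = 2.093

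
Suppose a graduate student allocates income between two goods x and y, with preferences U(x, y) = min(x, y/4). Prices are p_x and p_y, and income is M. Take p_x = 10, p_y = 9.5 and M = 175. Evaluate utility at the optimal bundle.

Leontief preferences: the optimum is at the kink where x/1 = y/4, i.e. y = 4·x.
Budget: p_x·x + p_y·4·x = M, so (p_x + 4·p_y)·x = M.
Demand: x*(p_x,p_y,M) = M/(p_x + 4·p_y), y* = 4·M/(p_x + 4·p_y).
Here 10 + 4·9.5 = 48, giving x* = 3.6458 and y* = 14.5833.
Utility at the optimum: U(3.6458, 14.5833) = 3.6458.

V = 3.6458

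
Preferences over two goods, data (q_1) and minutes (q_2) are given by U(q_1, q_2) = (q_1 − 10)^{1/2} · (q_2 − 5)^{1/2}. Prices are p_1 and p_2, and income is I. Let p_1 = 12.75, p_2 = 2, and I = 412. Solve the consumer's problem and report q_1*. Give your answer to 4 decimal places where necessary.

Let q_1' = q_1−10, q_2' = q_2−5. MRS = q_2'/q_1' = p_1/p_2.
Substituting into the budget: q_1* = 10 + 0.5·(I − 10·p_1 − 5·p_2)/p_1, and q_2* = 5 + 0.5·(…)/p_2.
Discretionary income = 412 − 10·12.75 − 5·2 = 274.5; q_1* = 10 + 0.5·274.5/12.75 = 20.7647.

q_1* = 20.7647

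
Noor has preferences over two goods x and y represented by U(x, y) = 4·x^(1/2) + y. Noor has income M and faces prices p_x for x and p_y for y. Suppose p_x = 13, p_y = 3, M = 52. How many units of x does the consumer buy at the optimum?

Set MRS = p_x/p_y: 2·x^(−1/2) = p_x/p_y.
Solve: √x = 2·p_y/p_x, so x*(p_x,p_y) = (2·p_y/p_x)², and y* = (M − p_x·x*)/p_y.
Plugging in: x* = (2·3/13)² = 0.213.

x* = 0.213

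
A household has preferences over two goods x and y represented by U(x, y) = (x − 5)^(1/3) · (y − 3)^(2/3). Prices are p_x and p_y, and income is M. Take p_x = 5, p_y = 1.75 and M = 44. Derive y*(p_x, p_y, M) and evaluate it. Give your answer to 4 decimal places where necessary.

y* = 8.2381

This is Cobb-Douglas in (x−5, y−3): tangency gives 1/3·p_y·(y−3) = 2/3·p_x·(x−5).
Substituting into the budget: x* = 5 + 1/3·(M − 5·p_x − 3·p_y)/p_x, and y* = 3 + 2/3·(…)/p_y.
Discretionary income = 44 − 5·5 − 3·1.75 = 13.75; y* = 3 + 2/3·13.75/1.75 = 8.2381.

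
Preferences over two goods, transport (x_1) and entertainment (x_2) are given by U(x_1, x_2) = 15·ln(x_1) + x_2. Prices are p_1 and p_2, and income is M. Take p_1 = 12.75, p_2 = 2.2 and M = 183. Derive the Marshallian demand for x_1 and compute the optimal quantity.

x_1* = 2.5882

Set MRS = p_1/p_2: (15/x_1)/1 = p_1/p_2.
So x_1*(p_1,p_2) = 15·p_2/p_1, independent of income; and x_2* = (M − 15·p_2)/p_2.
At the given prices: x_1* = 15·2.2/12.75 = 2.5882.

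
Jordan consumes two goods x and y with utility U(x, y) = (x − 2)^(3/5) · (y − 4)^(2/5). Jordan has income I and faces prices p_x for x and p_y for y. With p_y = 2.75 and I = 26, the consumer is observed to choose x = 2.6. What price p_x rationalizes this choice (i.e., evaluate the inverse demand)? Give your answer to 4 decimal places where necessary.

This is Cobb-Douglas in (x−2, y−4): tangency gives 0.6·p_y·(y−4) = 0.4·p_x·(x−2).
After buying the subsistence bundle (2, 4), a share 0.6 of the remaining income goes to x: x* = 2 + 0.6·(I − 2p_x − 4p_y)/p_x.
Set x* = 2.6 in the demand function and solve for p_x: p_x = 5.

p_x = 5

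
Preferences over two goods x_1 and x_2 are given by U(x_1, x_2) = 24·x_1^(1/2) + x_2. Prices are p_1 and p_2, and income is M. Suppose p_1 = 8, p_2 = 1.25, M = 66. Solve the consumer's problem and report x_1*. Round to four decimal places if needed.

Set MRS = p_1/p_2: 12·x_1^(−1/2) = p_1/p_2.
Solve: √x_1 = 12·p_2/p_1, so x_1*(p_1,p_2) = (12·p_2/p_1)², and x_2* = (M − p_1·x_1*)/p_2.
Plugging in: x_1* = (12·1.25/8)² = 3.5156.

x_1* = 3.5156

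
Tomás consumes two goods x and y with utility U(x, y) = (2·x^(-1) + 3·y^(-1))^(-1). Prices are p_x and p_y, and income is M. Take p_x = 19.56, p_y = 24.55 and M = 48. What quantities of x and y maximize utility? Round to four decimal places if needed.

From the CES first-order condition, (2/3)·(y/x)^(2) = p_x/p_y.
Hence y/x = ((3/2)·p_x/p_y)^(1/(2)), i.e. raised to the 0.5 power.
With the ratio pinned down, the budget gives x* = M/(p_x + p_y·(y/x)) and y* = (y/x)·x*.
Numerically y/x = 1.093212, so x* = 48/(19.56 + 24.55·1.093212) = 1.0345 and y* = 1.093212·1.0345 = 1.1309.

x* = 1.0345, y* = 1.1309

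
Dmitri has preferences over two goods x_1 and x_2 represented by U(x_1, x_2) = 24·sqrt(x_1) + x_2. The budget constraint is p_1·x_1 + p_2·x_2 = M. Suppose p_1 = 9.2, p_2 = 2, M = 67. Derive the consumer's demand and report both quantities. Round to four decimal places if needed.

MU_x_1 = 12/√x_1, MU_x_2 = 1. Tangency: 12/√x_1 = p_1/p_2.
Solve: √x_1 = 12·p_2/p_1, so x_1*(p_1,p_2) = (12·p_2/p_1)², and x_2* = (M − p_1·x_1*)/p_2.
Plugging in: x_1* = (12·2/9.2)² = 6.8053, x_2* = 2.1957.

x_1* = 6.8053, x_2* = 2.1957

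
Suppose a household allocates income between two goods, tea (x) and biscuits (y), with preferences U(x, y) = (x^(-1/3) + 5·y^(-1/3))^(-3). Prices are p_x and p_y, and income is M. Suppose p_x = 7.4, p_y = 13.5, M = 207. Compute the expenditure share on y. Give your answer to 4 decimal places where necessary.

share on y = 0.7953

MRS = MU_x/MU_y = (1/5)·(y/x)^(4/3). Set equal to p_x/p_y.
Hence y/x = (5·p_x/p_y)^(1/(4/3)), i.e. raised to the 0.75 power.
Substitute y = (y/x)·x into the budget: x* = M/(p_x + p_y·(y/x)).
Numerically y/x = 2.130105, so x* = 207/(7.4 + 13.5·2.130105) = 5.7251 and y* = 2.130105·5.7251 = 12.1951.
Expenditure on y: 13.5·12.1951 = 164.6341; share = 0.7953.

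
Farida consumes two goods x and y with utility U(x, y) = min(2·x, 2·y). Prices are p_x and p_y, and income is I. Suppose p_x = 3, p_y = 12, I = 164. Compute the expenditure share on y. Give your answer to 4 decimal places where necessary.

share on y = 0.8

With perfect complements, no substitution: consume in ratio x:y = 2:2.
Budget: p_x·x + p_y·x = I, so (2·p_x + 2·p_y)·x = 2·I.
Demand: x*(p_x,p_y,I) = 2·I/(2·p_x + 2·p_y), y* = 2·I/(2·p_x + 2·p_y).
Here 2·3 + 2·12 = 30, giving x* = 10.9333 and y* = 10.9333.
Expenditure on y: 12·10.9333 = 131.2; share = 0.8.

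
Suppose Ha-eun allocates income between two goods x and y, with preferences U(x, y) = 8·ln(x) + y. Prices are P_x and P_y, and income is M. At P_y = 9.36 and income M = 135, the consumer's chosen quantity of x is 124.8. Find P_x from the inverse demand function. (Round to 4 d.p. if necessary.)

MU_x = 8/x, MU_y = 1. Tangency: 8/x = P_x/P_y.
So x*(P_x,P_y) = 8·P_y/P_x, independent of income; and y* = (M − 8·P_y)/P_y.
Set x* = 124.8 in the demand function and solve for P_x: P_x = 0.6.

P_x = 0.6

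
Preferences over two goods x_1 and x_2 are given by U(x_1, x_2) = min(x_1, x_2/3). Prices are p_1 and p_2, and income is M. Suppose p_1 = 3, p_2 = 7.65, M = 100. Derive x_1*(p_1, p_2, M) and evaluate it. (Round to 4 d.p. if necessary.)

x_1* = 3.8536

Leontief preferences: the optimum is at the kink where x_1/1 = x_2/3, i.e. x_2 = 3·x_1.
Budget: p_1·x_1 + p_2·3·x_1 = M, so (p_1 + 3·p_2)·x_1 = M.
Demand: x_1*(p_1,p_2,M) = M/(p_1 + 3·p_2), x_2* = 3·M/(p_1 + 3·p_2).
Here 3 + 3·7.65 = 25.95, giving x_1* = 3.8536.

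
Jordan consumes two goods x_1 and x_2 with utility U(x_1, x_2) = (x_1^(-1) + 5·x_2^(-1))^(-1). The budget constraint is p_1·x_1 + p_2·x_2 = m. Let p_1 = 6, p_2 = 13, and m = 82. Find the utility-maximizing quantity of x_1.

From the CES first-order condition, (1/5)·(x_2/x_1)^(2) = p_1/p_2.
Solve for the ratio: x_2/x_1 = [5·p_1/p_2]^(0.5).
With the ratio pinned down, the budget gives x_1* = m/(p_1 + p_2·(x_2/x_1)) and x_2* = (x_2/x_1)·x_1*.
Numerically x_2/x_1 = 1.519109, so x_1* = 82/(6 + 13·1.519109) = 3.1847.

x_1* = 3.1847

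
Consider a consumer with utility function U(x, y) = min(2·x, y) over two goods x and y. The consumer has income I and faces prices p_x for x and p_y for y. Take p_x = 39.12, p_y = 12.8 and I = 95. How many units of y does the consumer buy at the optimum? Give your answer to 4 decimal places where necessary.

y* = 2.9357

Demand: x*(p_x,p_y,I) = I/(p_x + 2·p_y), y* = 2·I/(p_x + 2·p_y).
Here 39.12 + 2·12.8 = 64.72, giving y* = 2.9357.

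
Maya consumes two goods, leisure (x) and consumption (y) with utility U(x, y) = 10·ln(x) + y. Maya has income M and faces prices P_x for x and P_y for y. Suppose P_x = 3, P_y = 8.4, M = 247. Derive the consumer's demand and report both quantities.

MU_x = 10/x, MU_y = 1. Tangency: 10/x = P_x/P_y.
So x*(P_x,P_y) = 10·P_y/P_x, independent of income; and y* = (M − 10·P_y)/P_y.
At the given prices: x* = 10·8.4/3 = 28, and y* = 19.4048.

x* = 28, y* = 19.4048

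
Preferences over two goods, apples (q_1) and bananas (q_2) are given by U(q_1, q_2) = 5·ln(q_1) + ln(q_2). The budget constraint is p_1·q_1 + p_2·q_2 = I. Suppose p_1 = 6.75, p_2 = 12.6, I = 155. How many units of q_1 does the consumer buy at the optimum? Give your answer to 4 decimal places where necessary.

The MRS is 5·q_2/q_1. Set MRS = p_1/p_2.
So 5·p_2·q_2 = p_1·q_1; combined with the budget, a share 5/6 of income goes to q_1.
Demand: q_1*(p_1,p_2,I) = 5/6·I/p_1 and q_2* = 1/6·I/p_2.
At p_1=6.75, p_2=12.6, I=155: q_1* = 5/6·155/6.75 = 19.1358.

q_1* = 19.1358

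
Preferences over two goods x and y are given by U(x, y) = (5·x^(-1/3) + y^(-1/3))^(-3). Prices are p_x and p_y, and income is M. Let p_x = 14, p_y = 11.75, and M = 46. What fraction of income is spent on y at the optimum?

share on y = 0.2225

Numerically y/x = 0.341067, so x* = 46/(14 + 11.75·0.341067) = 2.5545 and y* = 0.341067·2.5545 = 0.8713.
Expenditure on y: 11.75·0.8713 = 10.2372; share = 0.2225.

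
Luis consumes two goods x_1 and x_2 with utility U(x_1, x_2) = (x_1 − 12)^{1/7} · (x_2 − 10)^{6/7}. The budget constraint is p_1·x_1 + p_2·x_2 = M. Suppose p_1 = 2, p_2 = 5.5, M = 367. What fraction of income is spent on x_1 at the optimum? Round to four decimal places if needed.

share on x_1 = 0.1775

Let x_1' = x_1−12, x_2' = x_2−10. MRS = (1/6)·x_2'/x_1' = p_1/p_2.
After buying the subsistence bundle (12, 10), a share 1/7 of the remaining income goes to x_1: x_1* = 12 + 1/7·(M − 12p_1 − 10p_2)/p_1.
Discretionary income = 367 − 12·2 − 10·5.5 = 288; x_1* = 12 + 1/7·288/2 = 32.5714; x_2* = 10 + 6/7·288/5.5 = 54.8831.
Expenditure on x_1: 2·32.5714 = 65.1429; share = 0.1775.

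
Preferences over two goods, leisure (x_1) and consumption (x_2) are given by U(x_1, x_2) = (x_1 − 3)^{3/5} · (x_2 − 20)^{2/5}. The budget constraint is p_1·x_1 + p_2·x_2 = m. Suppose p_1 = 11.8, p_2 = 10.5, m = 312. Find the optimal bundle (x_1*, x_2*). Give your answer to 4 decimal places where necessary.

x_1* = 6.3864, x_2* = 22.5371

After buying the subsistence bundle (3, 20), a share 0.6 of the remaining income goes to x_1: x_1* = 3 + 0.6·(m − 3p_1 − 20p_2)/p_1.
Discretionary income = 312 − 3·11.8 − 20·10.5 = 66.6; x_1* = 3 + 0.6·66.6/11.8 = 6.3864; x_2* = 20 + 0.4·66.6/10.5 = 22.5371.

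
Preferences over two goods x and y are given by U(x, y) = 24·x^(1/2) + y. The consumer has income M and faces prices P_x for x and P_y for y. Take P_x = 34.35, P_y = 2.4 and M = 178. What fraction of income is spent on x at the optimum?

share on x = 0.1357

Utility is quasi-linear in y; the FOC for x is 12/√x = P_x/P_y.
Thus x* = (12·P_y/P_x)² — independent of M — with the rest of income spent on y.
Plugging in: x* = (12·2.4/34.35)² = 0.703, y* = 64.1055.
Expenditure on x: 34.35·0.703 = 24.1467; share = 0.1357.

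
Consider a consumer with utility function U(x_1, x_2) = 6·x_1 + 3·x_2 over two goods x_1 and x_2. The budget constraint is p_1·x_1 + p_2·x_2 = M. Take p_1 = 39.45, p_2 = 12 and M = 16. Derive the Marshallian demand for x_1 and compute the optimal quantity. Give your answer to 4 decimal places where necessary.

x_1* = 0

Numerically: x_1* = 0, x_2* = 1.3333.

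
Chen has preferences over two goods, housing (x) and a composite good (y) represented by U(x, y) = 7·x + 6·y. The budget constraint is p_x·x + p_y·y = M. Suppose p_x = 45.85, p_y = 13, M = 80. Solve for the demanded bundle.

Linear utility — the consumer picks whichever good has higher MU/price: 7/45.85 = 0.1527 vs 6/13 = 0.4615.
y gives more utility per dollar, so spend all income on y: y* = M/p_y, x* = 0.
Numerically: x* = 0, y* = 6.1538.

x* = 0, y* = 6.1538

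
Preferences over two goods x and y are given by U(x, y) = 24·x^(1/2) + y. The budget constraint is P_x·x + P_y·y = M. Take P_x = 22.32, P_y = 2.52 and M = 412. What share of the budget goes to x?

share on x = 0.0994

MU_x = 12/√x, MU_y = 1. Tangency: 12/√x = P_x/P_y.
Thus x* = (12·P_y/P_x)² — independent of M — with the rest of income spent on y.
Plugging in: x* = (12·2.52/22.32)² = 1.8356, y* = 147.234.
Expenditure on x: 22.32·1.8356 = 40.9703; share = 0.0994.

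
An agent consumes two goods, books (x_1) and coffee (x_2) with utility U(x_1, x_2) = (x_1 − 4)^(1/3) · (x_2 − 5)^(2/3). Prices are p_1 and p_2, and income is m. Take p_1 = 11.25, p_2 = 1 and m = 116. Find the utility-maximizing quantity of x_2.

This is Cobb-Douglas in (x_1−4, x_2−5): tangency gives 1/3·p_2·(x_2−5) = 2/3·p_1·(x_1−4).
Substituting into the budget: x_1* = 4 + 1/3·(m − 4·p_1 − 5·p_2)/p_1, and x_2* = 5 + 2/3·(…)/p_2.
Discretionary income = 116 − 4·11.25 − 5·1 = 66; x_2* = 5 + 2/3·66/1 = 49.

x_2* = 49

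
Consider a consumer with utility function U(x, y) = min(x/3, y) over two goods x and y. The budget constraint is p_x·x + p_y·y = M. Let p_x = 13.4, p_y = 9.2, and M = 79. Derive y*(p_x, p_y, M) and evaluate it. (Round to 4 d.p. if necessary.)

Here 3·13.4 + 9.2 = 49.4, giving y* = 1.5992.

y* = 1.5992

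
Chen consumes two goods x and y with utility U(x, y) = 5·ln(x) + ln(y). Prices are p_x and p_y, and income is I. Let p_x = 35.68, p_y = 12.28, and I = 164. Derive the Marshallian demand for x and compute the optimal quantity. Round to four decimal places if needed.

The MRS is 5·y/x. Set MRS = p_x/p_y.
Rearranging, p_y·y = (1/5)·p_x·x. Substituting into the budget gives p_x·x·(1 + (1/5)) = I.
Demand: x*(p_x,p_y,I) = 5/6·I/p_x and y* = 1/6·I/p_y.
At p_x=35.68, p_y=12.28, I=164: x* = 5/6·164/35.68 = 3.8303.

x* = 3.8303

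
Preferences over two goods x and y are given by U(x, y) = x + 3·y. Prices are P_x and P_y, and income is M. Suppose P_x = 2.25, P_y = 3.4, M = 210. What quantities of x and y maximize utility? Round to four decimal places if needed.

x* = 0, y* = 61.7647

Perfect substitutes: compare marginal utility per dollar. 1/P_x vs 3/P_y → 0.4444 vs 0.8824.
y gives more utility per dollar, so spend all income on y: y* = M/P_y, x* = 0.
Numerically: x* = 0, y* = 61.7647.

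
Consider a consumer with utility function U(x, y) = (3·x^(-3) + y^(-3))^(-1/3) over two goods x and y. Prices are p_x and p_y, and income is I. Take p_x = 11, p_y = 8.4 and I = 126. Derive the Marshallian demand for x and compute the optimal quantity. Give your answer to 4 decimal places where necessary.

x* = 7.0676

From the CES first-order condition, 3·(y/x)^(4) = p_x/p_y.
Hence y/x = ((1/3)·p_x/p_y)^(1/(4)), i.e. raised to the 0.25 power.
With the ratio pinned down, the budget gives x* = I/(p_x + p_y·(y/x)) and y* = (y/x)·x*.
Numerically y/x = 0.812827, so x* = 126/(11 + 8.4·0.812827) = 7.0676.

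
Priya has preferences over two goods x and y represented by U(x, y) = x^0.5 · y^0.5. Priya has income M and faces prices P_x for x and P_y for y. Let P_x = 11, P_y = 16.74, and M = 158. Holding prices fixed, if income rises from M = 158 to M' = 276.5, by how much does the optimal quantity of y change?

Δy* = 3.5394

Demand: x*(P_x,P_y,M) = 0.5·M/P_x and y* = 0.5·M/P_y.
At P_x=11, P_y=16.74, M=158: y* = 0.5·158/16.74 = 4.7192.
At M' = 276.5: y* = 8.2587. Change: 8.2587 − 4.7192 = 3.5394.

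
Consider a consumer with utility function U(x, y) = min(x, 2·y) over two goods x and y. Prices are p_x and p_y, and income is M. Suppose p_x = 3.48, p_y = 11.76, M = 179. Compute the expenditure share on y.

With perfect complements, no substitution: consume in ratio x:y = 2:1.
Budget: p_x·x + p_y·(1/2)·x = M, so (2·p_x + p_y)·x = 2·M.
Demand: x*(p_x,p_y,M) = 2·M/(2·p_x + p_y), y* = M/(2·p_x + p_y).
Here 2·3.48 + 11.76 = 18.72, giving x* = 19.1239 and y* = 9.562.
Expenditure on y: 11.76·9.562 = 112.4487; share = 0.6282.

share on y = 0.6282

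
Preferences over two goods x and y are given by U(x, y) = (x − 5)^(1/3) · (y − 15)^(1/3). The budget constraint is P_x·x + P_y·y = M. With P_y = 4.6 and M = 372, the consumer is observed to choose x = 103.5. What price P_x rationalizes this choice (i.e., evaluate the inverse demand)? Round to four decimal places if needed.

P_x = 1.5

MRS = (y−15)/(x−5). Tangency with P_x/P_y gives y−15 = (P_x/P_y)·(x−5).
After buying the subsistence bundle (5, 15), a share 0.5 of the remaining income goes to x: x* = 5 + 0.5·(M − 5P_x − 15P_y)/P_x.
Set x* = 103.5 in the demand function and solve for P_x: P_x = 1.5.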